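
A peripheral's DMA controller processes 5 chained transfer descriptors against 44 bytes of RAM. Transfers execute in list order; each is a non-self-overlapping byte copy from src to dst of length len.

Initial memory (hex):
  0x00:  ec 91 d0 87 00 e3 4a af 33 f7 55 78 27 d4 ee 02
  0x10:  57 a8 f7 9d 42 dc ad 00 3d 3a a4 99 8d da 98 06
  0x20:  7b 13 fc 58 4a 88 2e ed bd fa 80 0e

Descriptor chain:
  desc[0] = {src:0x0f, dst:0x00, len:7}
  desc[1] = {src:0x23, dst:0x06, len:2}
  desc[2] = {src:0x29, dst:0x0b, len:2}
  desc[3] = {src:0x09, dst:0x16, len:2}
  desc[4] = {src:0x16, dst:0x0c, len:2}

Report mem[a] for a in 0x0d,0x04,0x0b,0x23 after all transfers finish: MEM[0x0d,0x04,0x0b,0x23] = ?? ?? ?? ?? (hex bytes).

MEM[0x0d,0x04,0x0b,0x23] = 55 9d fa 58

  after D0: wrote 7B at 0x00 = 0257a8f79d42dc
  after D1: wrote 2B at 0x06 = 584a
  after D2: wrote 2B at 0x0b = fa80
  after D3: wrote 2B at 0x16 = f755
  after D4: wrote 2B at 0x0c = f755
query mem[0x0d]=0x55, mem[0x04]=0x9d, mem[0x0b]=0xfa, mem[0x23]=0x58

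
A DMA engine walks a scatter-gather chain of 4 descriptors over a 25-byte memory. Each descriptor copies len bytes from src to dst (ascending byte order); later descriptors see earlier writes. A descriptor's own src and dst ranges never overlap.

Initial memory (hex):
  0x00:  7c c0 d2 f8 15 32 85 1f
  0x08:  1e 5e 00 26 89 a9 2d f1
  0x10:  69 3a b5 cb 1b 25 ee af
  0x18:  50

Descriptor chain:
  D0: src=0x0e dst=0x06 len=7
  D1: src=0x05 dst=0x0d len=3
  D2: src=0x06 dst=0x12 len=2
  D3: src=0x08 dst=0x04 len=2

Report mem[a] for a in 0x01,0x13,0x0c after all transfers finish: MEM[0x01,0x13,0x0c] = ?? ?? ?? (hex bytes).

MEM[0x01,0x13,0x0c] = c0 f1 1b

[0] 0x0e->0x06 len=7 : 2d f1 69 3a b5 cb 1b
[1] 0x05->0x0d len=3 : 32 2d f1
[2] 0x06->0x12 len=2 : 2d f1
[3] 0x08->0x04 len=2 : 69 3a
query mem[0x01]=0xc0, mem[0x13]=0xf1, mem[0x0c]=0x1b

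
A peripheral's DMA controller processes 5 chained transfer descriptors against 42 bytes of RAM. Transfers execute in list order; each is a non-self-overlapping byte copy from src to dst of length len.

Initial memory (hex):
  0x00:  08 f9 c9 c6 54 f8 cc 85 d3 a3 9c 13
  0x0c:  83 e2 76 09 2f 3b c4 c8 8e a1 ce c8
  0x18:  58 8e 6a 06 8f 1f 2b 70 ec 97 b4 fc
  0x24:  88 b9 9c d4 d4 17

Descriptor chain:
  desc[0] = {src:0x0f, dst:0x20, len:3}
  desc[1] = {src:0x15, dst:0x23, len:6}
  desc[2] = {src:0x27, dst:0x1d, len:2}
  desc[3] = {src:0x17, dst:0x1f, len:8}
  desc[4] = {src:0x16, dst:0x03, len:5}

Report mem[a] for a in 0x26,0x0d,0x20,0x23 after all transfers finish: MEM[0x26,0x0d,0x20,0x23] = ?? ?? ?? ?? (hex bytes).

MEM[0x26,0x0d,0x20,0x23] = 6a e2 58 06

  after D0: wrote 3B at 0x20 = 092f3b
  after D1: wrote 6B at 0x23 = a1cec8588e6a
  after D2: wrote 2B at 0x1d = 8e6a
  after D3: wrote 8B at 0x1f = c8588e6a068f8e6a
  after D4: wrote 5B at 0x03 = cec8588e6a
query mem[0x26]=0x6a, mem[0x0d]=0xe2, mem[0x20]=0x58, mem[0x23]=0x06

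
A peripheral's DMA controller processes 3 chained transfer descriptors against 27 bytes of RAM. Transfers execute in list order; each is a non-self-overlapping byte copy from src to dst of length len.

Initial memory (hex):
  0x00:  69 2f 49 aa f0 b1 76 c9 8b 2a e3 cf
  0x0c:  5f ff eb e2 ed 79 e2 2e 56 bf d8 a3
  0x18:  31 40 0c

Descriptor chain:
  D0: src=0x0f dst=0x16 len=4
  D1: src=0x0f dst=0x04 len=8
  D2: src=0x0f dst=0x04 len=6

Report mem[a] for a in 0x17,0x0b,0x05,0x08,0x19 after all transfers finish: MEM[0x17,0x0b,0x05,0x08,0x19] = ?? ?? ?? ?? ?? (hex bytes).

  after D0: wrote 4B at 0x16 = e2ed79e2
  after D1: wrote 8B at 0x04 = e2ed79e22e56bfe2
  after D2: wrote 6B at 0x04 = e2ed79e22e56
query mem[0x17]=0xed, mem[0x0b]=0xe2, mem[0x05]=0xed, mem[0x08]=0x2e, mem[0x19]=0xe2

MEM[0x17,0x0b,0x05,0x08,0x19] = ed e2 ed 2e e2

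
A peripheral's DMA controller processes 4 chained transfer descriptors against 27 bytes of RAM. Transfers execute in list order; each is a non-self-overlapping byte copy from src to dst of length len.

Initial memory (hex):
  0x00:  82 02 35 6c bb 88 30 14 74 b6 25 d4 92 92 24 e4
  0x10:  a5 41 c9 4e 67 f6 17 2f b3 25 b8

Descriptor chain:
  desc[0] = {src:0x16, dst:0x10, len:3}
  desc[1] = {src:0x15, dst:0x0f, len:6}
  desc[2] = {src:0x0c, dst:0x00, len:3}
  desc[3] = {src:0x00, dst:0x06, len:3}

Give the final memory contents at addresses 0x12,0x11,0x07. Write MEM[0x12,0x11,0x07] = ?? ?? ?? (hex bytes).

[0] 0x16->0x10 len=3 : 17 2f b3
[1] 0x15->0x0f len=6 : f6 17 2f b3 25 b8
[2] 0x0c->0x00 len=3 : 92 92 24
[3] 0x00->0x06 len=3 : 92 92 24
query mem[0x12]=0xb3, mem[0x11]=0x2f, mem[0x07]=0x92

MEM[0x12,0x11,0x07] = b3 2f 92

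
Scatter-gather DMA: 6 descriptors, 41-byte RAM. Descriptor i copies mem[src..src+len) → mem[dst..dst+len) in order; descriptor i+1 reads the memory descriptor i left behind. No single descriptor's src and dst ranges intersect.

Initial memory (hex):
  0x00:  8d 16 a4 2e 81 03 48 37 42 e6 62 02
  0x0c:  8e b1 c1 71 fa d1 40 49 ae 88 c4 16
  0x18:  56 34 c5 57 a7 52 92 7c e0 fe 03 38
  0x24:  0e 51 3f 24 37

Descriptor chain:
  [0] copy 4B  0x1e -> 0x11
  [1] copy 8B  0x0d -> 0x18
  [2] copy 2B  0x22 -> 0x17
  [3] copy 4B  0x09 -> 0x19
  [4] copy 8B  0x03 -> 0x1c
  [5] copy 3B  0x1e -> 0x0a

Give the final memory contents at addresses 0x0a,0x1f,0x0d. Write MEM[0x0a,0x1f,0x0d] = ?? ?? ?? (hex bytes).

D0: mem[0x11..0x14] <- [92 7c e0 fe]
D1: mem[0x18..0x1f] <- [b1 c1 71 fa 92 7c e0 fe]
D2: mem[0x17..0x18] <- [03 38]
D3: mem[0x19..0x1c] <- [e6 62 02 8e]
D4: mem[0x1c..0x23] <- [2e 81 03 48 37 42 e6 62]
D5: mem[0x0a..0x0c] <- [03 48 37]
query mem[0x0a]=0x03, mem[0x1f]=0x48, mem[0x0d]=0xb1

MEM[0x0a,0x1f,0x0d] = 03 48 b1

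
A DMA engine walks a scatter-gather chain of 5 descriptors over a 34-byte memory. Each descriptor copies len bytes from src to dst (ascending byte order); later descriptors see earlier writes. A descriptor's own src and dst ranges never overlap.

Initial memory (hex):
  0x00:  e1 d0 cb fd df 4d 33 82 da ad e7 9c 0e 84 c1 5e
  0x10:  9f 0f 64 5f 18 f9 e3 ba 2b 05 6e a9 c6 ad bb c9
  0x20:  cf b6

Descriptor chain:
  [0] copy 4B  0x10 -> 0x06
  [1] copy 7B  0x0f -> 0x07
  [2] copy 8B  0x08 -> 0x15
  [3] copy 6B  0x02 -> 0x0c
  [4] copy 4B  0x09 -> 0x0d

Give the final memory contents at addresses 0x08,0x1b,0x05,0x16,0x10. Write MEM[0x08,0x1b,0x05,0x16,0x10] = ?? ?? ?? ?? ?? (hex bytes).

MEM[0x08,0x1b,0x05,0x16,0x10] = 9f c1 4d 0f cb

  after D0: wrote 4B at 0x06 = 9f0f645f
  after D1: wrote 7B at 0x07 = 5e9f0f645f18f9
  after D2: wrote 8B at 0x15 = 9f0f645f18f9c15e
  after D3: wrote 6B at 0x0c = cbfddf4d9f5e
  after D4: wrote 4B at 0x0d = 0f645fcb
query mem[0x08]=0x9f, mem[0x1b]=0xc1, mem[0x05]=0x4d, mem[0x16]=0x0f, mem[0x10]=0xcb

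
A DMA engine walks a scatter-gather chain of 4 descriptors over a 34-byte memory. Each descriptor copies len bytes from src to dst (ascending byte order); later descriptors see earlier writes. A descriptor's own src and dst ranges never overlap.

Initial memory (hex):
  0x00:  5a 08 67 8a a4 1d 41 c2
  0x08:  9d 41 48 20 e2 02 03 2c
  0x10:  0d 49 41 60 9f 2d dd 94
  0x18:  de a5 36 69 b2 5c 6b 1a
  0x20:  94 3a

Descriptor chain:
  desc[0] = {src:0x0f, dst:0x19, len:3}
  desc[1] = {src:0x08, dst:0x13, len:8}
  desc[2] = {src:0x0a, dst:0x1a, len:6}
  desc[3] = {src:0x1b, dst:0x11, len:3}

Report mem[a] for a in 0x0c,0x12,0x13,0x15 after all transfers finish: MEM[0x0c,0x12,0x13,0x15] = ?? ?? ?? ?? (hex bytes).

MEM[0x0c,0x12,0x13,0x15] = e2 e2 02 48

D0: mem[0x19..0x1b] <- [2c 0d 49]
D1: mem[0x13..0x1a] <- [9d 41 48 20 e2 02 03 2c]
D2: mem[0x1a..0x1f] <- [48 20 e2 02 03 2c]
D3: mem[0x11..0x13] <- [20 e2 02]
query mem[0x0c]=0xe2, mem[0x12]=0xe2, mem[0x13]=0x02, mem[0x15]=0x48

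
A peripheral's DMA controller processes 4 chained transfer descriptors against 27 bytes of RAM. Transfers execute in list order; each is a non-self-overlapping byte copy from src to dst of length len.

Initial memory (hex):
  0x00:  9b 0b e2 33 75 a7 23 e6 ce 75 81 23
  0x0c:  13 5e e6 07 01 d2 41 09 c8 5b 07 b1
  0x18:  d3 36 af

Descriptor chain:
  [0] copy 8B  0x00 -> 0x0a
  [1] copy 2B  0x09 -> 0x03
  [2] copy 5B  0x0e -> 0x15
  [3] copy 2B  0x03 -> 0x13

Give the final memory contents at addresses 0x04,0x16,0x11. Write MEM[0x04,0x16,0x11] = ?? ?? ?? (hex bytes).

MEM[0x04,0x16,0x11] = 9b a7 e6

  after D0: wrote 8B at 0x0a = 9b0be23375a723e6
  after D1: wrote 2B at 0x03 = 759b
  after D2: wrote 5B at 0x15 = 75a723e641
  after D3: wrote 2B at 0x13 = 759b
query mem[0x04]=0x9b, mem[0x16]=0xa7, mem[0x11]=0xe6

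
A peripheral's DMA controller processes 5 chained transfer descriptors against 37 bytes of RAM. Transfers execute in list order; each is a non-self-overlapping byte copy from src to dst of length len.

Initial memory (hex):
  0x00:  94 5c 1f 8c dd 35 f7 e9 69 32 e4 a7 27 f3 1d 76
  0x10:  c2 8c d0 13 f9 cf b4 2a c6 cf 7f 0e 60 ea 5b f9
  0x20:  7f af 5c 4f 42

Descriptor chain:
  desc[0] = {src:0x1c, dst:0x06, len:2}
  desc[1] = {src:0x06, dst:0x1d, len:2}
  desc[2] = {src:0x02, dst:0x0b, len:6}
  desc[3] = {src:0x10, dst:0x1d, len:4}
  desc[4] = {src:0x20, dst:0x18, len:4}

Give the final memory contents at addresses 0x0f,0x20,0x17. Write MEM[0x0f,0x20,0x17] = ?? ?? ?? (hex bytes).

MEM[0x0f,0x20,0x17] = 60 13 2a

[0] 0x1c->0x06 len=2 : 60 ea
[1] 0x06->0x1d len=2 : 60 ea
[2] 0x02->0x0b len=6 : 1f 8c dd 35 60 ea
[3] 0x10->0x1d len=4 : ea 8c d0 13
[4] 0x20->0x18 len=4 : 13 af 5c 4f
query mem[0x0f]=0x60, mem[0x20]=0x13, mem[0x17]=0x2a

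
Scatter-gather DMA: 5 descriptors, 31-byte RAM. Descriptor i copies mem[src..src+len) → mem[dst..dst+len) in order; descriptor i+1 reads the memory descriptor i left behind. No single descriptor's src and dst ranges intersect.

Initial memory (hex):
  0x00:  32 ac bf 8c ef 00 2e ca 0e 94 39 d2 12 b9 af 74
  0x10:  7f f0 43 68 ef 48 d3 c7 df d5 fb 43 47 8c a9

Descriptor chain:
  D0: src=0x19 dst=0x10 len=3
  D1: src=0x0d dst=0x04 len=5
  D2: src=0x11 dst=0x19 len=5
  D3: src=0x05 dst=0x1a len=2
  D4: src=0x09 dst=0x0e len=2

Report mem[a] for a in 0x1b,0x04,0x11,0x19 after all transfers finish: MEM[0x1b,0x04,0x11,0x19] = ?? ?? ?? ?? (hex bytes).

MEM[0x1b,0x04,0x11,0x19] = 74 b9 fb fb

[0] 0x19->0x10 len=3 : d5 fb 43
[1] 0x0d->0x04 len=5 : b9 af 74 d5 fb
[2] 0x11->0x19 len=5 : fb 43 68 ef 48
[3] 0x05->0x1a len=2 : af 74
[4] 0x09->0x0e len=2 : 94 39
query mem[0x1b]=0x74, mem[0x04]=0xb9, mem[0x11]=0xfb, mem[0x19]=0xfb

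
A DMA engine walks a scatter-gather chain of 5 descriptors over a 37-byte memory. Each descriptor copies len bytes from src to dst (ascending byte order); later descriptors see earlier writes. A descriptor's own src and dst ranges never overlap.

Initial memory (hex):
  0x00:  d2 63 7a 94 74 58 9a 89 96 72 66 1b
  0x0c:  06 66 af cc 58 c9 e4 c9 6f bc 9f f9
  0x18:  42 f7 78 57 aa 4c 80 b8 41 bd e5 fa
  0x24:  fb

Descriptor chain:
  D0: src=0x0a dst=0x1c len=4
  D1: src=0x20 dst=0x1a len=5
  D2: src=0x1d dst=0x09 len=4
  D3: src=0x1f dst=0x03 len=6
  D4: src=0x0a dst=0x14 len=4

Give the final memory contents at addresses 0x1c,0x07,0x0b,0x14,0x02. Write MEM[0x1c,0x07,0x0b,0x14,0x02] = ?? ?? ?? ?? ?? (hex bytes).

MEM[0x1c,0x07,0x0b,0x14,0x02] = e5 fa 66 fb 7a

[0] 0x0a->0x1c len=4 : 66 1b 06 66
[1] 0x20->0x1a len=5 : 41 bd e5 fa fb
[2] 0x1d->0x09 len=4 : fa fb 66 41
[3] 0x1f->0x03 len=6 : 66 41 bd e5 fa fb
[4] 0x0a->0x14 len=4 : fb 66 41 66
query mem[0x1c]=0xe5, mem[0x07]=0xfa, mem[0x0b]=0x66, mem[0x14]=0xfb, mem[0x02]=0x7a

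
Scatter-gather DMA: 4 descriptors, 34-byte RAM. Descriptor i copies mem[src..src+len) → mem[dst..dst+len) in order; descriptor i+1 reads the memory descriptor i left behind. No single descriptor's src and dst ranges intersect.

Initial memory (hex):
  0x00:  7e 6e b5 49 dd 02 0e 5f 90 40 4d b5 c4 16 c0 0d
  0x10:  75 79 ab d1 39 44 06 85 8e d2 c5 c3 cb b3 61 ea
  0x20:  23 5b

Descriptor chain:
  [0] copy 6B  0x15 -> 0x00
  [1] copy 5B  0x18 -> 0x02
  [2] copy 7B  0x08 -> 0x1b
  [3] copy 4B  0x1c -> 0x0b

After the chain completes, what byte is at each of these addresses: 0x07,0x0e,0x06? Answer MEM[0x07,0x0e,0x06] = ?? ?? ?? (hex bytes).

  after D0: wrote 6B at 0x00 = 4406858ed2c5
  after D1: wrote 5B at 0x02 = 8ed2c5c3cb
  after D2: wrote 7B at 0x1b = 90404db5c416c0
  after D3: wrote 4B at 0x0b = 404db5c4
query mem[0x07]=0x5f, mem[0x0e]=0xc4, mem[0x06]=0xcb

MEM[0x07,0x0e,0x06] = 5f c4 cb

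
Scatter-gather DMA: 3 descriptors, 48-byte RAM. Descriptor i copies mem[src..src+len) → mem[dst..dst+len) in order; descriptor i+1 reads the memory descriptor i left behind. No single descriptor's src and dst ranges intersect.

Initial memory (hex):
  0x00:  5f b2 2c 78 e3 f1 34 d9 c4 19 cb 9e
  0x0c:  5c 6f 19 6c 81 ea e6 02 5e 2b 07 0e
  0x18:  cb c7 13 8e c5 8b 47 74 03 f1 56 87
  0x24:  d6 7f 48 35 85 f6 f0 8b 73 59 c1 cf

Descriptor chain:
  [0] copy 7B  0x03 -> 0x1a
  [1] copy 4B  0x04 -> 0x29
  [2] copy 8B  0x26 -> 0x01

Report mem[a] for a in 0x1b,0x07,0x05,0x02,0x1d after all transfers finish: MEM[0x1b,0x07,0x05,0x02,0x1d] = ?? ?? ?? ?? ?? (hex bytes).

MEM[0x1b,0x07,0x05,0x02,0x1d] = e3 d9 f1 35 34

[0] 0x03->0x1a len=7 : 78 e3 f1 34 d9 c4 19
[1] 0x04->0x29 len=4 : e3 f1 34 d9
[2] 0x26->0x01 len=8 : 48 35 85 e3 f1 34 d9 59
query mem[0x1b]=0xe3, mem[0x07]=0xd9, mem[0x05]=0xf1, mem[0x02]=0x35, mem[0x1d]=0x34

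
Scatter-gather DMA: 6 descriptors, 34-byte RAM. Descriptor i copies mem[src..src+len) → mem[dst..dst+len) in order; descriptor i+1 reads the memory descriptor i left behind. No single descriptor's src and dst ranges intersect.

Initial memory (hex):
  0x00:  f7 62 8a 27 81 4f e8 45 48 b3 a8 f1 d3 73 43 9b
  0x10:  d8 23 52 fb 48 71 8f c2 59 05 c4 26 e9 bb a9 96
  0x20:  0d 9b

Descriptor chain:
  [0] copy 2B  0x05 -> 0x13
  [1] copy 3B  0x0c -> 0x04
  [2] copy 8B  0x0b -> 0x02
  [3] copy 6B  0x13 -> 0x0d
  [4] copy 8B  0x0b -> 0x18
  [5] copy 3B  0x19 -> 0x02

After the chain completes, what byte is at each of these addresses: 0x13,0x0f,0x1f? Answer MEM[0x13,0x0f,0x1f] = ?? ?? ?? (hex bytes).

[0] 0x05->0x13 len=2 : 4f e8
[1] 0x0c->0x04 len=3 : d3 73 43
[2] 0x0b->0x02 len=8 : f1 d3 73 43 9b d8 23 52
[3] 0x13->0x0d len=6 : 4f e8 71 8f c2 59
[4] 0x0b->0x18 len=8 : f1 d3 4f e8 71 8f c2 59
[5] 0x19->0x02 len=3 : d3 4f e8
query mem[0x13]=0x4f, mem[0x0f]=0x71, mem[0x1f]=0x59

MEM[0x13,0x0f,0x1f] = 4f 71 59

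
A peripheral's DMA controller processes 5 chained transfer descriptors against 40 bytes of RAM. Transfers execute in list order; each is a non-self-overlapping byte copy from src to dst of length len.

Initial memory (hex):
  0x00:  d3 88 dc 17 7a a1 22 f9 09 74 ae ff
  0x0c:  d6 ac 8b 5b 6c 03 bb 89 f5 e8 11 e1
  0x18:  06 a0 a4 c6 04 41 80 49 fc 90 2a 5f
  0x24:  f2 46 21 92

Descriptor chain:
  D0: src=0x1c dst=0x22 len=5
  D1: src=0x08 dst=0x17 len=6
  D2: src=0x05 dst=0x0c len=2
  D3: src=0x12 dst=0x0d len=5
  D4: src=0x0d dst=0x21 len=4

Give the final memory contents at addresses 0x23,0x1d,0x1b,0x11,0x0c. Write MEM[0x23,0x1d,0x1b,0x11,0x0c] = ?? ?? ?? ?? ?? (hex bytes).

MEM[0x23,0x1d,0x1b,0x11,0x0c] = f5 41 d6 11 a1

[0] 0x1c->0x22 len=5 : 04 41 80 49 fc
[1] 0x08->0x17 len=6 : 09 74 ae ff d6 ac
[2] 0x05->0x0c len=2 : a1 22
[3] 0x12->0x0d len=5 : bb 89 f5 e8 11
[4] 0x0d->0x21 len=4 : bb 89 f5 e8
query mem[0x23]=0xf5, mem[0x1d]=0x41, mem[0x1b]=0xd6, mem[0x11]=0x11, mem[0x0c]=0xa1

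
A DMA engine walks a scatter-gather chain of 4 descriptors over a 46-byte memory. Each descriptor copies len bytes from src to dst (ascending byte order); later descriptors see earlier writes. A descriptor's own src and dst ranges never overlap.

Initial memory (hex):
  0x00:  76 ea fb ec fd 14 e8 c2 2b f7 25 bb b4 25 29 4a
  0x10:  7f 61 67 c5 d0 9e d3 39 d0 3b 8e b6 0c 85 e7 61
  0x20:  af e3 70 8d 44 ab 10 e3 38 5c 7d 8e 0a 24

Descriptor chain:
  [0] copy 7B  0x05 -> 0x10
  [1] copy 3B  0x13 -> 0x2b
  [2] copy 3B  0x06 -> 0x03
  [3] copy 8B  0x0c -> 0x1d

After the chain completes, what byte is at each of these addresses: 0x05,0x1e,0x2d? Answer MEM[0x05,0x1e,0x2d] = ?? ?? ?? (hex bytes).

[0] 0x05->0x10 len=7 : 14 e8 c2 2b f7 25 bb
[1] 0x13->0x2b len=3 : 2b f7 25
[2] 0x06->0x03 len=3 : e8 c2 2b
[3] 0x0c->0x1d len=8 : b4 25 29 4a 14 e8 c2 2b
query mem[0x05]=0x2b, mem[0x1e]=0x25, mem[0x2d]=0x25

MEM[0x05,0x1e,0x2d] = 2b 25 25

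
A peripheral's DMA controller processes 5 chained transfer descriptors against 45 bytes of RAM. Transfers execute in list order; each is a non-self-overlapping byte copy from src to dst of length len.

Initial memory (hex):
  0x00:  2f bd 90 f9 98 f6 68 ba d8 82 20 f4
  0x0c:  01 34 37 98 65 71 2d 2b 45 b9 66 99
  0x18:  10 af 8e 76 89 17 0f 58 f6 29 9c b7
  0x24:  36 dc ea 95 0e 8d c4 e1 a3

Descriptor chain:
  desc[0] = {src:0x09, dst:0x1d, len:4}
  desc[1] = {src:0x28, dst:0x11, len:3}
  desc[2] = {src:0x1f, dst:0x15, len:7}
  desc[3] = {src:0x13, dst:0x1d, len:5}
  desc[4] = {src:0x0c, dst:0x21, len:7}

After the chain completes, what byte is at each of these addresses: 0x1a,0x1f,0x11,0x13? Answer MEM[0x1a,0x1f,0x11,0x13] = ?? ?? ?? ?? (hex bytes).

MEM[0x1a,0x1f,0x11,0x13] = 36 f4 0e c4

  after D0: wrote 4B at 0x1d = 8220f401
  after D1: wrote 3B at 0x11 = 0e8dc4
  after D2: wrote 7B at 0x15 = f401299cb736dc
  after D3: wrote 5B at 0x1d = c445f40129
  after D4: wrote 7B at 0x21 = 01343798650e8d
query mem[0x1a]=0x36, mem[0x1f]=0xf4, mem[0x11]=0x0e, mem[0x13]=0xc4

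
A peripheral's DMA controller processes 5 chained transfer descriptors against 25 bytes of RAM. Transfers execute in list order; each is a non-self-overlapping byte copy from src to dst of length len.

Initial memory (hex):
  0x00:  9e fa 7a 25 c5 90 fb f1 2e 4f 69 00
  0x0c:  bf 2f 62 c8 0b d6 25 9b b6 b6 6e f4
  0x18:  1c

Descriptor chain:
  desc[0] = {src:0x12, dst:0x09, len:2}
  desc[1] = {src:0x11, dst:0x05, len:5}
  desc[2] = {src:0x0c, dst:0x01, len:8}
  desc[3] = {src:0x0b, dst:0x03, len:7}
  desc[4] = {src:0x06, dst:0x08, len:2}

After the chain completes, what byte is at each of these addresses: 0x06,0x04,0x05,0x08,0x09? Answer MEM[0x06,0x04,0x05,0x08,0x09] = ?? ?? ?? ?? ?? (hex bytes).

#0 dst[0x09+2] := {0x25,0x9b}
#1 dst[0x05+5] := {0xd6,0x25,0x9b,0xb6,0xb6}
#2 dst[0x01+8] := {0xbf,0x2f,0x62,0xc8,0x0b,0xd6,0x25,0x9b}
#3 dst[0x03+7] := {0x00,0xbf,0x2f,0x62,0xc8,0x0b,0xd6}
#4 dst[0x08+2] := {0x62,0xc8}
query mem[0x06]=0x62, mem[0x04]=0xbf, mem[0x05]=0x2f, mem[0x08]=0x62, mem[0x09]=0xc8

MEM[0x06,0x04,0x05,0x08,0x09] = 62 bf 2f 62 c8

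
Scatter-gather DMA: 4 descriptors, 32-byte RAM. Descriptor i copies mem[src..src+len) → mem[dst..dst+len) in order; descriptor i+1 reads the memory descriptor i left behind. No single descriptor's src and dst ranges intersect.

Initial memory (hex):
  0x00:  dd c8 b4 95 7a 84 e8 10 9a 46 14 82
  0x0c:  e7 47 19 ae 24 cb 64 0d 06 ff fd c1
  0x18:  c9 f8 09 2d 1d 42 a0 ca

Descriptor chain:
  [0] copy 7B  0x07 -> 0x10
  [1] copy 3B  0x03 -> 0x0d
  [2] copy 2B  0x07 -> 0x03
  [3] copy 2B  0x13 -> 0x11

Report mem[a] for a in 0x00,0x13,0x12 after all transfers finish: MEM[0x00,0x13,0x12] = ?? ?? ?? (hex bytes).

D0: mem[0x10..0x16] <- [10 9a 46 14 82 e7 47]
D1: mem[0x0d..0x0f] <- [95 7a 84]
D2: mem[0x03..0x04] <- [10 9a]
D3: mem[0x11..0x12] <- [14 82]
query mem[0x00]=0xdd, mem[0x13]=0x14, mem[0x12]=0x82

MEM[0x00,0x13,0x12] = dd 14 82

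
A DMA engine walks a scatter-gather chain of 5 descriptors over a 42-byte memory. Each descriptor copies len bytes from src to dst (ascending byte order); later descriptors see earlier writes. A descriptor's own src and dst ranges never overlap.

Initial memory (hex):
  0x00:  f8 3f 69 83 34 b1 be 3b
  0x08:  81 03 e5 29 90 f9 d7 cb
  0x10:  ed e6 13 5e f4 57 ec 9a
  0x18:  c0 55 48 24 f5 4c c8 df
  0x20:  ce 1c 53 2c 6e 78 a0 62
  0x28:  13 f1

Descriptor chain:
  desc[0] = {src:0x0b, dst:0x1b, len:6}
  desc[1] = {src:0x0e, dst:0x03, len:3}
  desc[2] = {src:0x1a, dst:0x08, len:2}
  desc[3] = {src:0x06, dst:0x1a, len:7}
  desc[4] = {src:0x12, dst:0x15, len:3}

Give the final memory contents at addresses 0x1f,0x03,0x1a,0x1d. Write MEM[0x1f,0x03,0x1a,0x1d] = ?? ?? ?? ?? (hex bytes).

  after D0: wrote 6B at 0x1b = 2990f9d7cbed
  after D1: wrote 3B at 0x03 = d7cbed
  after D2: wrote 2B at 0x08 = 4829
  after D3: wrote 7B at 0x1a = be3b4829e52990
  after D4: wrote 3B at 0x15 = 135ef4
query mem[0x1f]=0x29, mem[0x03]=0xd7, mem[0x1a]=0xbe, mem[0x1d]=0x29

MEM[0x1f,0x03,0x1a,0x1d] = 29 d7 be 29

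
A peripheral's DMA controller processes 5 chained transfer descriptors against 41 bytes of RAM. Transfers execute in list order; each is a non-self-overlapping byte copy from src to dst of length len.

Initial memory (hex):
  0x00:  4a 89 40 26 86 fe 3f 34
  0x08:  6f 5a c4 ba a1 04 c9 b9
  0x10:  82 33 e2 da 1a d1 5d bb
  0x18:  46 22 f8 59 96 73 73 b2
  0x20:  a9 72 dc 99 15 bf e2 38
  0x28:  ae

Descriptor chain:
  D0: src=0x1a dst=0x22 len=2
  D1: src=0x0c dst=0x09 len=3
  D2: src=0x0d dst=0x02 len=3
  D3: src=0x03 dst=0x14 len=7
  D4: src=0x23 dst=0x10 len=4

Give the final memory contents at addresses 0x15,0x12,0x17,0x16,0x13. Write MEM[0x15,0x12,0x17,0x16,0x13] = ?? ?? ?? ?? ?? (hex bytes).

MEM[0x15,0x12,0x17,0x16,0x13] = b9 bf 3f fe e2

[0] 0x1a->0x22 len=2 : f8 59
[1] 0x0c->0x09 len=3 : a1 04 c9
[2] 0x0d->0x02 len=3 : 04 c9 b9
[3] 0x03->0x14 len=7 : c9 b9 fe 3f 34 6f a1
[4] 0x23->0x10 len=4 : 59 15 bf e2
query mem[0x15]=0xb9, mem[0x12]=0xbf, mem[0x17]=0x3f, mem[0x16]=0xfe, mem[0x13]=0xe2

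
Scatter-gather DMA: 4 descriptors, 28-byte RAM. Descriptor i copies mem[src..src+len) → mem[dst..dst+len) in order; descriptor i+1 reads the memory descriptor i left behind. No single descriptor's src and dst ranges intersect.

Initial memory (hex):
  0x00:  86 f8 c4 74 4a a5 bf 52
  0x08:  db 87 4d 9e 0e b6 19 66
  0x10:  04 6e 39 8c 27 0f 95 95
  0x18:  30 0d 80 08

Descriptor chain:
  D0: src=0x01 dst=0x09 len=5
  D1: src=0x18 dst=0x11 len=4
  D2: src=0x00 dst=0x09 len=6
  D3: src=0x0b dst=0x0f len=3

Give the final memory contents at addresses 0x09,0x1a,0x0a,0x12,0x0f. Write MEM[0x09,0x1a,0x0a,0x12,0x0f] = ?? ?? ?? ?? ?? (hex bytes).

MEM[0x09,0x1a,0x0a,0x12,0x0f] = 86 80 f8 0d c4

[0] 0x01->0x09 len=5 : f8 c4 74 4a a5
[1] 0x18->0x11 len=4 : 30 0d 80 08
[2] 0x00->0x09 len=6 : 86 f8 c4 74 4a a5
[3] 0x0b->0x0f len=3 : c4 74 4a
query mem[0x09]=0x86, mem[0x1a]=0x80, mem[0x0a]=0xf8, mem[0x12]=0x0d, mem[0x0f]=0xc4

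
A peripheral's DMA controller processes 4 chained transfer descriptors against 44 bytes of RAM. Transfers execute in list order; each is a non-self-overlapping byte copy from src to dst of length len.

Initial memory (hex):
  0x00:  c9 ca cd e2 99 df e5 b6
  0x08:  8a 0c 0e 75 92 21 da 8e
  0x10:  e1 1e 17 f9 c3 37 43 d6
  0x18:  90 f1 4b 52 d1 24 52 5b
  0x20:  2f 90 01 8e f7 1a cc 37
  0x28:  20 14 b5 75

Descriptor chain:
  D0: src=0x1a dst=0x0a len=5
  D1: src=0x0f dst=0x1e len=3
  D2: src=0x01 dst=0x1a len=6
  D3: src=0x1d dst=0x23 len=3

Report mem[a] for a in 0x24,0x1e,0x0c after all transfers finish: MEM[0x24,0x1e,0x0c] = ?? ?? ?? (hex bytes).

D0: mem[0x0a..0x0e] <- [4b 52 d1 24 52]
D1: mem[0x1e..0x20] <- [8e e1 1e]
D2: mem[0x1a..0x1f] <- [ca cd e2 99 df e5]
D3: mem[0x23..0x25] <- [99 df e5]
query mem[0x24]=0xdf, mem[0x1e]=0xdf, mem[0x0c]=0xd1

MEM[0x24,0x1e,0x0c] = df df d1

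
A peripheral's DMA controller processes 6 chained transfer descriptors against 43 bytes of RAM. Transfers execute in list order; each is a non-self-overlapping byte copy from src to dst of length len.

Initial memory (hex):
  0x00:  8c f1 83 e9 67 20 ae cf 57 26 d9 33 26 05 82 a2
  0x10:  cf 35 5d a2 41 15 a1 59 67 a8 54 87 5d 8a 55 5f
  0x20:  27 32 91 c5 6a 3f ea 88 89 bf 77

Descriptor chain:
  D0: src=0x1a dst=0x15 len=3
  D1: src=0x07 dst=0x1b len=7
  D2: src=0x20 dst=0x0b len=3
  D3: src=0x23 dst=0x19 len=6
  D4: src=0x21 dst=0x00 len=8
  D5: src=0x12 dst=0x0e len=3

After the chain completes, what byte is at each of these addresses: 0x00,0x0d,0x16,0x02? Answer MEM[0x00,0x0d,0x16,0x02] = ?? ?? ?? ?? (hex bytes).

MEM[0x00,0x0d,0x16,0x02] = 05 91 87 c5

#0 dst[0x15+3] := {0x54,0x87,0x5d}
#1 dst[0x1b+7] := {0xcf,0x57,0x26,0xd9,0x33,0x26,0x05}
#2 dst[0x0b+3] := {0x26,0x05,0x91}
#3 dst[0x19+6] := {0xc5,0x6a,0x3f,0xea,0x88,0x89}
#4 dst[0x00+8] := {0x05,0x91,0xc5,0x6a,0x3f,0xea,0x88,0x89}
#5 dst[0x0e+3] := {0x5d,0xa2,0x41}
query mem[0x00]=0x05, mem[0x0d]=0x91, mem[0x16]=0x87, mem[0x02]=0xc5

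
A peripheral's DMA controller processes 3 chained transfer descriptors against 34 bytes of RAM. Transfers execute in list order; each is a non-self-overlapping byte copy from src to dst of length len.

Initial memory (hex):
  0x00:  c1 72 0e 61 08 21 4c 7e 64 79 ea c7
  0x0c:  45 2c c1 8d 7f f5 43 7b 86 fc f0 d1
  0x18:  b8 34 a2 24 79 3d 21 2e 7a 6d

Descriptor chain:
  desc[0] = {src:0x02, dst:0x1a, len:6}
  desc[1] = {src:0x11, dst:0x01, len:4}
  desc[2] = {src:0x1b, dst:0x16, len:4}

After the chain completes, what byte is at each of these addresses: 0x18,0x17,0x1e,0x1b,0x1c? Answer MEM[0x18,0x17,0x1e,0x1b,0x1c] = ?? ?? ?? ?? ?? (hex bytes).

MEM[0x18,0x17,0x1e,0x1b,0x1c] = 21 08 4c 61 08

D0: mem[0x1a..0x1f] <- [0e 61 08 21 4c 7e]
D1: mem[0x01..0x04] <- [f5 43 7b 86]
D2: mem[0x16..0x19] <- [61 08 21 4c]
query mem[0x18]=0x21, mem[0x17]=0x08, mem[0x1e]=0x4c, mem[0x1b]=0x61, mem[0x1c]=0x08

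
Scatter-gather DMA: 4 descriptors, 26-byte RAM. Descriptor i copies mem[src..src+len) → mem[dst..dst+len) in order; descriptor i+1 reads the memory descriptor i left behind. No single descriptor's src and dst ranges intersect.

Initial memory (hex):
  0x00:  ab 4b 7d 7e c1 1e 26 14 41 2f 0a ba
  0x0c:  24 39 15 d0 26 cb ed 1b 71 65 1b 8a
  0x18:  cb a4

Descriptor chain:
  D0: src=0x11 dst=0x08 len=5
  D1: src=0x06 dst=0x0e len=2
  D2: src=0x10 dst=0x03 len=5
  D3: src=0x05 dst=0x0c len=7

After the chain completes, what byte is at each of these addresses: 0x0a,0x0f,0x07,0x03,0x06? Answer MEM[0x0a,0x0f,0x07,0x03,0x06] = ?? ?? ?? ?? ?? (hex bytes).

MEM[0x0a,0x0f,0x07,0x03,0x06] = 1b cb 71 26 1b

  after D0: wrote 5B at 0x08 = cbed1b7165
  after D1: wrote 2B at 0x0e = 2614
  after D2: wrote 5B at 0x03 = 26cbed1b71
  after D3: wrote 7B at 0x0c = ed1b71cbed1b71
query mem[0x0a]=0x1b, mem[0x0f]=0xcb, mem[0x07]=0x71, mem[0x03]=0x26, mem[0x06]=0x1b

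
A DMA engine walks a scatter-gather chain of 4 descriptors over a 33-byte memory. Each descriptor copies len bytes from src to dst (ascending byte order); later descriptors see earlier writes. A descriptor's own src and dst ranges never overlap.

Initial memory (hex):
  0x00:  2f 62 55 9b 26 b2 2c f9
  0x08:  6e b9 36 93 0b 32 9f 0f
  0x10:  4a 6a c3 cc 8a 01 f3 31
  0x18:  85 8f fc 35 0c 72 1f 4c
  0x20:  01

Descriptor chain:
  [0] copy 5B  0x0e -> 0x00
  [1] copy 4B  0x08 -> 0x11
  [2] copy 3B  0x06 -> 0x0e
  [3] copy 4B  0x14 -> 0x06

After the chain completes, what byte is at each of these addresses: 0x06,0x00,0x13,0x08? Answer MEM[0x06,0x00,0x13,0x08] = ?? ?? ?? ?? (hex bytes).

MEM[0x06,0x00,0x13,0x08] = 93 9f 36 f3

  after D0: wrote 5B at 0x00 = 9f0f4a6ac3
  after D1: wrote 4B at 0x11 = 6eb93693
  after D2: wrote 3B at 0x0e = 2cf96e
  after D3: wrote 4B at 0x06 = 9301f331
query mem[0x06]=0x93, mem[0x00]=0x9f, mem[0x13]=0x36, mem[0x08]=0xf3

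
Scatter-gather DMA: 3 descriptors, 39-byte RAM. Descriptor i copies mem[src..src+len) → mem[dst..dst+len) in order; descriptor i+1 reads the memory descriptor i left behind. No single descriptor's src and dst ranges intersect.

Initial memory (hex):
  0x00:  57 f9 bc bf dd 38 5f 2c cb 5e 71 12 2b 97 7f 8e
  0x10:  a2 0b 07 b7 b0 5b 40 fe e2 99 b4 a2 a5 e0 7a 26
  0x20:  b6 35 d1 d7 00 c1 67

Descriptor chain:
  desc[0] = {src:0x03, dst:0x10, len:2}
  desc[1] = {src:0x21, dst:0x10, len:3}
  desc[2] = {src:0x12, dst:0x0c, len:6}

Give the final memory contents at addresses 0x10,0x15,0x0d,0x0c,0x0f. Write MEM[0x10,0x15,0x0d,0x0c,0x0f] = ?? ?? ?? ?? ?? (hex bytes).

D0: mem[0x10..0x11] <- [bf dd]
D1: mem[0x10..0x12] <- [35 d1 d7]
D2: mem[0x0c..0x11] <- [d7 b7 b0 5b 40 fe]
query mem[0x10]=0x40, mem[0x15]=0x5b, mem[0x0d]=0xb7, mem[0x0c]=0xd7, mem[0x0f]=0x5b

MEM[0x10,0x15,0x0d,0x0c,0x0f] = 40 5b b7 d7 5b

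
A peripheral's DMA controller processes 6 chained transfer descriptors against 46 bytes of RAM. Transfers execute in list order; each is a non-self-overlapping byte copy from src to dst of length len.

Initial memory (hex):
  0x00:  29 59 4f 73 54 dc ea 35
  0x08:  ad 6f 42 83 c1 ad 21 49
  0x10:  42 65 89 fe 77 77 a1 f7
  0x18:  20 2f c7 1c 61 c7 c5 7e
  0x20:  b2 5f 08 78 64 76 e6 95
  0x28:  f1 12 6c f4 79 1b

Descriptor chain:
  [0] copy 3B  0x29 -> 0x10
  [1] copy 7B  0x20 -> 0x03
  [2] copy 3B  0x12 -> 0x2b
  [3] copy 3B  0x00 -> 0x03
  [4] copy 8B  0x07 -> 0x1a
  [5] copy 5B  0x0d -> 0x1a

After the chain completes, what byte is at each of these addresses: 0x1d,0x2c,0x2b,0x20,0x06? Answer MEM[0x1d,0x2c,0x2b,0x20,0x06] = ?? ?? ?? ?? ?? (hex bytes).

MEM[0x1d,0x2c,0x2b,0x20,0x06] = 12 fe f4 ad 78

#0 dst[0x10+3] := {0x12,0x6c,0xf4}
#1 dst[0x03+7] := {0xb2,0x5f,0x08,0x78,0x64,0x76,0xe6}
#2 dst[0x2b+3] := {0xf4,0xfe,0x77}
#3 dst[0x03+3] := {0x29,0x59,0x4f}
#4 dst[0x1a+8] := {0x64,0x76,0xe6,0x42,0x83,0xc1,0xad,0x21}
#5 dst[0x1a+5] := {0xad,0x21,0x49,0x12,0x6c}
query mem[0x1d]=0x12, mem[0x2c]=0xfe, mem[0x2b]=0xf4, mem[0x20]=0xad, mem[0x06]=0x78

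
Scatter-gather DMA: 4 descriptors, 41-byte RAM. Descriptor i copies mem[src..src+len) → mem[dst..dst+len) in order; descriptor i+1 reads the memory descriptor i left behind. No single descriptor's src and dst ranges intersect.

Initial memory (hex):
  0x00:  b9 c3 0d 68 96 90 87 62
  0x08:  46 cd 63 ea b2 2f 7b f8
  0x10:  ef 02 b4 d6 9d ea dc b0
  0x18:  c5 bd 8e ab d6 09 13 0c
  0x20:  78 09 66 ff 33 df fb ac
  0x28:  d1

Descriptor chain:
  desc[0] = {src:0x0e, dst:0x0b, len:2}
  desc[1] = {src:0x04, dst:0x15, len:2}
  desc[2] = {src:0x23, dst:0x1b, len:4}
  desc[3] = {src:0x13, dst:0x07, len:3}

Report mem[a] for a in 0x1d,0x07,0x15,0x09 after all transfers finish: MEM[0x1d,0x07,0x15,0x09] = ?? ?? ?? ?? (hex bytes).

MEM[0x1d,0x07,0x15,0x09] = df d6 96 96

[0] 0x0e->0x0b len=2 : 7b f8
[1] 0x04->0x15 len=2 : 96 90
[2] 0x23->0x1b len=4 : ff 33 df fb
[3] 0x13->0x07 len=3 : d6 9d 96
query mem[0x1d]=0xdf, mem[0x07]=0xd6, mem[0x15]=0x96, mem[0x09]=0x96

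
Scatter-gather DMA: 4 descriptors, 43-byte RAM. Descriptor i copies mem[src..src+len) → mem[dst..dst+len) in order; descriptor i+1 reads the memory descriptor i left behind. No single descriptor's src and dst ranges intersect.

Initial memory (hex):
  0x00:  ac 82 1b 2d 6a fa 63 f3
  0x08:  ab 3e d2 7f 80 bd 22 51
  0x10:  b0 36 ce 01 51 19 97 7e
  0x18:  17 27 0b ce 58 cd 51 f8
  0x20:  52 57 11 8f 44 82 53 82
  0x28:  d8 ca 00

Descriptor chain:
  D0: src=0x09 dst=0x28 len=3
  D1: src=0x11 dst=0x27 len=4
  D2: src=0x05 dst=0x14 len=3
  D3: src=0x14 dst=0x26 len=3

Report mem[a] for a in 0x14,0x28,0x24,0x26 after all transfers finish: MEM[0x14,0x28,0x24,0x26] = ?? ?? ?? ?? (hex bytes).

  after D0: wrote 3B at 0x28 = 3ed27f
  after D1: wrote 4B at 0x27 = 36ce0151
  after D2: wrote 3B at 0x14 = fa63f3
  after D3: wrote 3B at 0x26 = fa63f3
query mem[0x14]=0xfa, mem[0x28]=0xf3, mem[0x24]=0x44, mem[0x26]=0xfa

MEM[0x14,0x28,0x24,0x26] = fa f3 44 fa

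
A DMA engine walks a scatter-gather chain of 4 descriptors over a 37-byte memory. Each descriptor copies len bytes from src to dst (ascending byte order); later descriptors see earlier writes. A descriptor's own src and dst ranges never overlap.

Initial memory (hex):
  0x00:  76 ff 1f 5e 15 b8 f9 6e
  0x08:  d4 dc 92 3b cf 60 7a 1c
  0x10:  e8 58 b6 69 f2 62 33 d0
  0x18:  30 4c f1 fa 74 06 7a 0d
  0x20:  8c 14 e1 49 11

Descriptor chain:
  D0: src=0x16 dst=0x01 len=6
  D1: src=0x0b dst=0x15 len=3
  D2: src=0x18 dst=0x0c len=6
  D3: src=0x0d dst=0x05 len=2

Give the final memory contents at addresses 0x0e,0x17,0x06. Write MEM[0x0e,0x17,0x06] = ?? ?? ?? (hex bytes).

  after D0: wrote 6B at 0x01 = 33d0304cf1fa
  after D1: wrote 3B at 0x15 = 3bcf60
  after D2: wrote 6B at 0x0c = 304cf1fa7406
  after D3: wrote 2B at 0x05 = 4cf1
query mem[0x0e]=0xf1, mem[0x17]=0x60, mem[0x06]=0xf1

MEM[0x0e,0x17,0x06] = f1 60 f1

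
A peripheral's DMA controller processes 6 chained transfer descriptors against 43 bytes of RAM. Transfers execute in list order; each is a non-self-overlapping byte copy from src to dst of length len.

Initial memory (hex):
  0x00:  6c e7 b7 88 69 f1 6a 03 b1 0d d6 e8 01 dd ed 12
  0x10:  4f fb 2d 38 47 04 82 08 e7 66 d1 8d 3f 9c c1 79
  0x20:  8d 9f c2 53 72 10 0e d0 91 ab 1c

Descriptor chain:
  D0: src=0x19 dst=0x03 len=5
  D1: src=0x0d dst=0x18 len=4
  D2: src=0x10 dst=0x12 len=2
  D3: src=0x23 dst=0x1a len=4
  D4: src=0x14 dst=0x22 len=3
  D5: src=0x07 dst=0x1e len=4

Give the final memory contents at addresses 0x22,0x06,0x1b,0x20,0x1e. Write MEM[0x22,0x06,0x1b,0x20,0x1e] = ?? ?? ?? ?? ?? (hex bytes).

[0] 0x19->0x03 len=5 : 66 d1 8d 3f 9c
[1] 0x0d->0x18 len=4 : dd ed 12 4f
[2] 0x10->0x12 len=2 : 4f fb
[3] 0x23->0x1a len=4 : 53 72 10 0e
[4] 0x14->0x22 len=3 : 47 04 82
[5] 0x07->0x1e len=4 : 9c b1 0d d6
query mem[0x22]=0x47, mem[0x06]=0x3f, mem[0x1b]=0x72, mem[0x20]=0x0d, mem[0x1e]=0x9c

MEM[0x22,0x06,0x1b,0x20,0x1e] = 47 3f 72 0d 9c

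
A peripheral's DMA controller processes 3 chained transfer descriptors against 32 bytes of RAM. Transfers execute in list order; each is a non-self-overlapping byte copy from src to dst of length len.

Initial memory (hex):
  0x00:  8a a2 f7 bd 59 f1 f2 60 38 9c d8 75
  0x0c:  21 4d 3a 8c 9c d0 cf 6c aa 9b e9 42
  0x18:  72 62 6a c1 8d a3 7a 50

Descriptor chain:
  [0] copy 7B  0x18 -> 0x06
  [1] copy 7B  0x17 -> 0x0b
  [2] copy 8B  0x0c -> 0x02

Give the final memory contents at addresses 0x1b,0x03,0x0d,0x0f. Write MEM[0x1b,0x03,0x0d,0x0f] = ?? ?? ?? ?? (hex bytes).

D0: mem[0x06..0x0c] <- [72 62 6a c1 8d a3 7a]
D1: mem[0x0b..0x11] <- [42 72 62 6a c1 8d a3]
D2: mem[0x02..0x09] <- [72 62 6a c1 8d a3 cf 6c]
query mem[0x1b]=0xc1, mem[0x03]=0x62, mem[0x0d]=0x62, mem[0x0f]=0xc1

MEM[0x1b,0x03,0x0d,0x0f] = c1 62 62 c1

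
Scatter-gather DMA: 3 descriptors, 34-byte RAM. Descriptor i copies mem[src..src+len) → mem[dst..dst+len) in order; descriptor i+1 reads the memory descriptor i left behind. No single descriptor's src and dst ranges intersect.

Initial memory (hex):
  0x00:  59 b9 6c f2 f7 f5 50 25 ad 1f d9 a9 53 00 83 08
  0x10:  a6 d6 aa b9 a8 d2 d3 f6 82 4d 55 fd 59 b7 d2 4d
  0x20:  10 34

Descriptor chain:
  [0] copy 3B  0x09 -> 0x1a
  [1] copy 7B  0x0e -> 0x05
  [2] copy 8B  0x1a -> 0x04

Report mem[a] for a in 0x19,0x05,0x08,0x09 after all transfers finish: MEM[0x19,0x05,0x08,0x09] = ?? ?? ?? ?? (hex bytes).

MEM[0x19,0x05,0x08,0x09] = 4d d9 d2 4d

  after D0: wrote 3B at 0x1a = 1fd9a9
  after D1: wrote 7B at 0x05 = 8308a6d6aab9a8
  after D2: wrote 8B at 0x04 = 1fd9a9b7d24d1034
query mem[0x19]=0x4d, mem[0x05]=0xd9, mem[0x08]=0xd2, mem[0x09]=0x4d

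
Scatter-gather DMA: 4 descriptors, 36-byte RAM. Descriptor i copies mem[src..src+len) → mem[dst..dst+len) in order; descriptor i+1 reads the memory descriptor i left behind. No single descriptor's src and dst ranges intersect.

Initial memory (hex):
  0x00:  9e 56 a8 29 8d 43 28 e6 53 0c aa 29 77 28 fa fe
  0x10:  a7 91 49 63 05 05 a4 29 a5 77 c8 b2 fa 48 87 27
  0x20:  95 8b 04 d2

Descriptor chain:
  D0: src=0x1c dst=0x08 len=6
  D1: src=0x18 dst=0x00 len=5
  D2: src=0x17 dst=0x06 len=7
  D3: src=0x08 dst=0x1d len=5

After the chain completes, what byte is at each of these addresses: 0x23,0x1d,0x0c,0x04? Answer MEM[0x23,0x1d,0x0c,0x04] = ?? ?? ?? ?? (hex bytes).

MEM[0x23,0x1d,0x0c,0x04] = d2 77 48 fa

[0] 0x1c->0x08 len=6 : fa 48 87 27 95 8b
[1] 0x18->0x00 len=5 : a5 77 c8 b2 fa
[2] 0x17->0x06 len=7 : 29 a5 77 c8 b2 fa 48
[3] 0x08->0x1d len=5 : 77 c8 b2 fa 48
query mem[0x23]=0xd2, mem[0x1d]=0x77, mem[0x0c]=0x48, mem[0x04]=0xfa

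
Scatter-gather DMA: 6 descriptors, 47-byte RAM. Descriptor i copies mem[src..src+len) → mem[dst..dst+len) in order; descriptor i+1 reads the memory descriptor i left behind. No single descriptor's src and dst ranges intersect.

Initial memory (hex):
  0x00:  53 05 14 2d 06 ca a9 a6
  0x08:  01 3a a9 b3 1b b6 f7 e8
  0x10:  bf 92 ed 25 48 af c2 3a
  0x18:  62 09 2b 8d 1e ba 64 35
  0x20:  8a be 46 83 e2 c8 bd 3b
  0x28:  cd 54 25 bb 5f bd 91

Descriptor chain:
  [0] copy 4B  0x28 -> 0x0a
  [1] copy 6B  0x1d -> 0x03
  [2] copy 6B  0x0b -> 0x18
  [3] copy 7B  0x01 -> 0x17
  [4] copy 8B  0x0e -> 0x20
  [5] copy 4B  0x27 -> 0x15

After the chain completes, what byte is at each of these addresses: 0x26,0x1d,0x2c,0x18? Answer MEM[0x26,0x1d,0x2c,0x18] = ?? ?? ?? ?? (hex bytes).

#0 dst[0x0a+4] := {0xcd,0x54,0x25,0xbb}
#1 dst[0x03+6] := {0xba,0x64,0x35,0x8a,0xbe,0x46}
#2 dst[0x18+6] := {0x54,0x25,0xbb,0xf7,0xe8,0xbf}
#3 dst[0x17+7] := {0x05,0x14,0xba,0x64,0x35,0x8a,0xbe}
#4 dst[0x20+8] := {0xf7,0xe8,0xbf,0x92,0xed,0x25,0x48,0xaf}
#5 dst[0x15+4] := {0xaf,0xcd,0x54,0x25}
query mem[0x26]=0x48, mem[0x1d]=0xbe, mem[0x2c]=0x5f, mem[0x18]=0x25

MEM[0x26,0x1d,0x2c,0x18] = 48 be 5f 25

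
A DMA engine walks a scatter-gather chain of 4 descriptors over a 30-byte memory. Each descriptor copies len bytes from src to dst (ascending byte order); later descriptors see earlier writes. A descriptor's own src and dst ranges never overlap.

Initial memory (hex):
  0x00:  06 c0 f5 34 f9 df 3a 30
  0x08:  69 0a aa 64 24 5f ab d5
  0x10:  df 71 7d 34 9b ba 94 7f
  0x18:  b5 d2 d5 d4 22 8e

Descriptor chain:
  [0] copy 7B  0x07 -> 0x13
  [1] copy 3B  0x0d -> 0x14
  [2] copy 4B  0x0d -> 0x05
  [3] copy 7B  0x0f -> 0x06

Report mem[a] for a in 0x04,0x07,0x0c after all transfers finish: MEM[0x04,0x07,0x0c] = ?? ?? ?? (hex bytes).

  after D0: wrote 7B at 0x13 = 30690aaa64245f
  after D1: wrote 3B at 0x14 = 5fabd5
  after D2: wrote 4B at 0x05 = 5fabd5df
  after D3: wrote 7B at 0x06 = d5df717d305fab
query mem[0x04]=0xf9, mem[0x07]=0xdf, mem[0x0c]=0xab

MEM[0x04,0x07,0x0c] = f9 df ab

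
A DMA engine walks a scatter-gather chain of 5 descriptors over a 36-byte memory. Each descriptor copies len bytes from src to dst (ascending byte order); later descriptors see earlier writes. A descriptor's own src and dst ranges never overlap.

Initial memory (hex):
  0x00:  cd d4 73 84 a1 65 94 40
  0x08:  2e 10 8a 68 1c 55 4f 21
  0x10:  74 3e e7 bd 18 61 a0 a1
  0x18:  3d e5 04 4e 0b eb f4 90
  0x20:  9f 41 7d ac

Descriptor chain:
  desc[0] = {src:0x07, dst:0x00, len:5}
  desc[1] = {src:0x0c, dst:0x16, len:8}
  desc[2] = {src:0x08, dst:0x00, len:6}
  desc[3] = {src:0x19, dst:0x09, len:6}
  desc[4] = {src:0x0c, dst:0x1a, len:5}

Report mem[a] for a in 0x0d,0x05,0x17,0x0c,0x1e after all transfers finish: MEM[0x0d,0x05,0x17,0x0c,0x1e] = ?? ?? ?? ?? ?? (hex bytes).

[0] 0x07->0x00 len=5 : 40 2e 10 8a 68
[1] 0x0c->0x16 len=8 : 1c 55 4f 21 74 3e e7 bd
[2] 0x08->0x00 len=6 : 2e 10 8a 68 1c 55
[3] 0x19->0x09 len=6 : 21 74 3e e7 bd f4
[4] 0x0c->0x1a len=5 : e7 bd f4 21 74
query mem[0x0d]=0xbd, mem[0x05]=0x55, mem[0x17]=0x55, mem[0x0c]=0xe7, mem[0x1e]=0x74

MEM[0x0d,0x05,0x17,0x0c,0x1e] = bd 55 55 e7 74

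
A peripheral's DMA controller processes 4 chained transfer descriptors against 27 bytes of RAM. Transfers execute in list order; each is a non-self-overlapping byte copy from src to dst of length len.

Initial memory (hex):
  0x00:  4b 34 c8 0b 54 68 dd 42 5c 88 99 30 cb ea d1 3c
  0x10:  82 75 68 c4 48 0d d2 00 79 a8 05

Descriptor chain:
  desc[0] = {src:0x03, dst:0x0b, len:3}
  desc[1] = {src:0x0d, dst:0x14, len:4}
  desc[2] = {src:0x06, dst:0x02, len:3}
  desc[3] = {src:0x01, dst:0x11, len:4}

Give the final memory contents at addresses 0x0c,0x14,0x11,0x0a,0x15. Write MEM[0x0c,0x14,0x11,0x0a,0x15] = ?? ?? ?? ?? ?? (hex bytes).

D0: mem[0x0b..0x0d] <- [0b 54 68]
D1: mem[0x14..0x17] <- [68 d1 3c 82]
D2: mem[0x02..0x04] <- [dd 42 5c]
D3: mem[0x11..0x14] <- [34 dd 42 5c]
query mem[0x0c]=0x54, mem[0x14]=0x5c, mem[0x11]=0x34, mem[0x0a]=0x99, mem[0x15]=0xd1

MEM[0x0c,0x14,0x11,0x0a,0x15] = 54 5c 34 99 d1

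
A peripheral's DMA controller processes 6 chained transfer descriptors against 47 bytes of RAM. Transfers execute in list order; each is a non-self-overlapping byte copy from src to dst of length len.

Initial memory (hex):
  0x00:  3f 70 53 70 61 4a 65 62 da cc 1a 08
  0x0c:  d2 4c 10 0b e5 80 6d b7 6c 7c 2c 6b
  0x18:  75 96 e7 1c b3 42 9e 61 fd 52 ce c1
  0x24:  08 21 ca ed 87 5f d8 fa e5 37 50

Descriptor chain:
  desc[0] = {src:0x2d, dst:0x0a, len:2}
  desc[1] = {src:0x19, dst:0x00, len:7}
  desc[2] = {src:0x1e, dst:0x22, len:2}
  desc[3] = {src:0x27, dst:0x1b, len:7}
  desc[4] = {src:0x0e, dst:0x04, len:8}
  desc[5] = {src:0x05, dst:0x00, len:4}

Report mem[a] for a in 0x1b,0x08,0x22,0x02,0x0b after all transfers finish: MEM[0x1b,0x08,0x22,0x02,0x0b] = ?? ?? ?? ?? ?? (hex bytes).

#0 dst[0x0a+2] := {0x37,0x50}
#1 dst[0x00+7] := {0x96,0xe7,0x1c,0xb3,0x42,0x9e,0x61}
#2 dst[0x22+2] := {0x9e,0x61}
#3 dst[0x1b+7] := {0xed,0x87,0x5f,0xd8,0xfa,0xe5,0x37}
#4 dst[0x04+8] := {0x10,0x0b,0xe5,0x80,0x6d,0xb7,0x6c,0x7c}
#5 dst[0x00+4] := {0x0b,0xe5,0x80,0x6d}
query mem[0x1b]=0xed, mem[0x08]=0x6d, mem[0x22]=0x9e, mem[0x02]=0x80, mem[0x0b]=0x7c

MEM[0x1b,0x08,0x22,0x02,0x0b] = ed 6d 9e 80 7c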